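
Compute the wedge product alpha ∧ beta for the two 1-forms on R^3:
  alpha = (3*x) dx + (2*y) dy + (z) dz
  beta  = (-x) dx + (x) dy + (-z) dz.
alpha ∧ beta = (x*(3*x + 2*y)) dx ∧ dy + (-2*x*z) dx ∧ dz + (-z*(x + 2*y)) dy ∧ dz

Distribute the wedge, using dx_i ∧ dx_j = -dx_j ∧ dx_i and dx_i ∧ dx_i = 0. For each pair (i, j) with i < j, the coefficient of dx_i ∧ dx_j in alpha ∧ beta is (alpha_i * beta_j - alpha_j * beta_i). Collecting: alpha ∧ beta = (x*(3*x + 2*y)) dx ∧ dy + (-2*x*z) dx ∧ dz + (-z*(x + 2*y)) dy ∧ dz.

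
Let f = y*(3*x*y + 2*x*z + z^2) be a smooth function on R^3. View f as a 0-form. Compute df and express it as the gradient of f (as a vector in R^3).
df = (y*(3*y + 2*z)) dx + (6*x*y + 2*x*z + z^2) dy + (2*y*(x + z)) dz; grad f = (y*(3*y + 2*z), 6*x*y + 2*x*z + z^2, 2*y*(x + z))

For a 0-form f, d f = (∂f/∂x) dx + (∂f/∂y) dy + (∂f/∂z) dz. The components of the vector representation are exactly the entries of grad f in Cartesian coordinates:
  ∂f/∂x = y*(3*y + 2*z)
  ∂f/∂y = 6*x*y + 2*x*z + z^2
  ∂f/∂z = 2*y*(x + z).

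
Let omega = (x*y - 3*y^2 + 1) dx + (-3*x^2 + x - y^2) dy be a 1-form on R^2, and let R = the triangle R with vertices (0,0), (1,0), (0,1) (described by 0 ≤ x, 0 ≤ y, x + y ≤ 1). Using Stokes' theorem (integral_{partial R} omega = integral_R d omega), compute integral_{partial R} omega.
integral_(partial R) omega = 1/3

Stokes: integral_partial_R omega = integral_R d omega with d omega = (∂Q/∂x - ∂P/∂y) dx ∧ dy.
  ∂Q/∂x = 1 - 6*x
  ∂P/∂y = x - 6*y
  integrand = ∂Q/∂x - ∂P/∂y = -7*x + 6*y + 1.
Integrating over R: integral_0^1 integral_0^{1-x} (-7*x + 6*y + 1) dy dx = 1/3.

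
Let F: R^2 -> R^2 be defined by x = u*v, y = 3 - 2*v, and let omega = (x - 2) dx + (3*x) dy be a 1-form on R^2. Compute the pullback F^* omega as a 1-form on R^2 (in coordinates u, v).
F^* omega = (v*(u*v - 2)) du + (u*(u*v - 6*v - 2)) dv

Using F^*(f dg) = (f ∘ F) d(g ∘ F), substitute each coordinate x_i by F_i(u, v) in f_i, and replace dx_i by d F_i = (∂F_i/∂u) du + (∂F_i/∂v) dv.
  For the x component: f_1(F) = u*v - 2; d F_1 = (v) du + (u) dv
  For the y component: f_2(F) = 3*u*v; d F_2 = (0) du + (-2) dv
Combining and collecting du, dv coefficients:
  coeff of du: v*(u*v - 2)
  coeff of dv: u*(u*v - 6*v - 2)
F^* omega = (v*(u*v - 2)) du + (u*(u*v - 6*v - 2)) dv.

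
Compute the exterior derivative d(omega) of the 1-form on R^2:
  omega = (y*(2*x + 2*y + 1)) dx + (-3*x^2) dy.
d(omega) = (-8*x - 4*y - 1) dx ∧ dy

For a 1-form omega = sum_i f_i dx_i, the exterior derivative is
  d(omega) = sum_{i < j} (∂f_j/∂x_i - ∂f_i/∂x_j) dx_i ∧ dx_j.
  coefficient of dx ∧ dy: ∂f_2/∂x - ∂f_1/∂y = ∂(-3*x^2)/∂x - ∂(y*(2*x + 2*y + 1))/∂y = -8*x - 4*y - 1
Assembling: d(omega) = (-8*x - 4*y - 1) dx ∧ dy.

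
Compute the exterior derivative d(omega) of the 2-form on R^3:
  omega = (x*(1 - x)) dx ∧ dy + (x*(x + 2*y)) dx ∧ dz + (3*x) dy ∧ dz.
d(omega) = (3 - 2*x) dx ∧ dy ∧ dz

For a 2-form omega = sum_{i<j} g_{ij} dx_i ∧ dx_j, the exterior derivative is
  d(omega) = sum_{i<j} d(g_{ij}) ∧ dx_i ∧ dx_j = sum_{i<j, k} (∂g_{ij}/∂x_k) dx_k ∧ dx_i ∧ dx_j.
Expand each term, using dx_k ∧ dx_i ∧ dx_j = sgn(permutation) dx_{(a)} ∧ dx_{(b)} ∧ dx_{(c)} with (a < b < c) sorted:
  d(x*(x + 2*y)) includes (∂/∂y)(x*(x + 2*y)) dy = (2*x) dy, which multiplied by dx ∧ dz gives (-2*x) dx ∧ dy ∧ dz
  d(3*x) includes (∂/∂x)(3*x) dx = (3) dx, which multiplied by dy ∧ dz gives (3) dx ∧ dy ∧ dz
Collecting like 3-forms: d(omega) = (3 - 2*x) dx ∧ dy ∧ dz.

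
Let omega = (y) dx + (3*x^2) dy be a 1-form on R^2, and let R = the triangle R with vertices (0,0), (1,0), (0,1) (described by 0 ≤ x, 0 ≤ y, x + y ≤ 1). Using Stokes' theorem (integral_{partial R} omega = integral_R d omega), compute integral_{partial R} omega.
integral_(partial R) omega = 1/2

Stokes: integral_partial_R omega = integral_R d omega with d omega = (∂Q/∂x - ∂P/∂y) dx ∧ dy.
  ∂Q/∂x = 6*x
  ∂P/∂y = 1
  integrand = ∂Q/∂x - ∂P/∂y = 6*x - 1.
Integrating over R: integral_0^1 integral_0^{1-x} (6*x - 1) dy dx = 1/2.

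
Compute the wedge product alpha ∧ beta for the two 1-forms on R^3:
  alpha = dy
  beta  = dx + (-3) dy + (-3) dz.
alpha ∧ beta = (-1) dx ∧ dy + (-3) dy ∧ dz

Distribute the wedge, using dx_i ∧ dx_j = -dx_j ∧ dx_i and dx_i ∧ dx_i = 0. For each pair (i, j) with i < j, the coefficient of dx_i ∧ dx_j in alpha ∧ beta is (alpha_i * beta_j - alpha_j * beta_i). Collecting: alpha ∧ beta = (-1) dx ∧ dy + (-3) dy ∧ dz.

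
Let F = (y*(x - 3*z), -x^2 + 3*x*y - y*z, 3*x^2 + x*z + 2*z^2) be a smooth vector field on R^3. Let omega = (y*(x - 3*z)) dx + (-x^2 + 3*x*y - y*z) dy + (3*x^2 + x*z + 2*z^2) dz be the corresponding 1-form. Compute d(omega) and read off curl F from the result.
d(omega) = (y) dy ∧ dz + (-6*x - 3*y - z) dz ∧ dx + (-3*x + 3*y + 3*z) dx ∧ dy; curl F = (y, -6*x - 3*y - z, -3*x + 3*y + 3*z)

d omega = sum_{i<j} (∂f_j/∂x_i - ∂f_i/∂x_j) dx_i ∧ dx_j. Under the identification (dy ∧ dz, dz ∧ dx, dx ∧ dy) ↔ (e_x, e_y, e_z), the coefficients are exactly the components of curl F. Compute:
  ∂R/∂y - ∂Q/∂z = (0) - (-y) = y
  ∂P/∂z - ∂R/∂x = (-3*y) - (6*x + z) = -6*x - 3*y - z
  ∂Q/∂x - ∂P/∂y = (-2*x + 3*y) - (x - 3*z) = -3*x + 3*y + 3*z.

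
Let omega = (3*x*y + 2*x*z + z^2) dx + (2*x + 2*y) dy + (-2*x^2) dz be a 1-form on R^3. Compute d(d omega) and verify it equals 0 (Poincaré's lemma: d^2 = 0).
d(d omega) = 0

Step 1: d omega = sum_{i<j} (∂f_j/∂x_i - ∂f_i/∂x_j) dx_i ∧ dx_j:
  coeff of dx ∧ dy: 2 - 3*x
  coeff of dx ∧ dz: -6*x - 2*z
  coeff of dy ∧ dz: 0
Step 2: Apply d again to each 2-form coefficient. The only possible 3-form in R^3 is dx ∧ dy ∧ dz, with coefficient
  ∂(coeff of dy∧dz)/∂x - ∂(coeff of dx∧dz)/∂y + ∂(coeff of dx∧dy)/∂z
  = ∂/∂x (0) - ∂/∂y (-6*x - 2*z) + ∂/∂z (2 - 3*x).
Each of these terms simplifies to sums of mixed partials that cancel in pairs. The result is 0 (by equality of mixed partials for smooth functions — Schwarz / Clairaut).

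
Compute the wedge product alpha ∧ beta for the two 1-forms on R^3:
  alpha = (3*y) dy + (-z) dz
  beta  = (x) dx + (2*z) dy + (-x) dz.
alpha ∧ beta = (-3*x*y) dx ∧ dy + (-3*x*y + 2*z^2) dy ∧ dz + (x*z) dx ∧ dz

Distribute the wedge, using dx_i ∧ dx_j = -dx_j ∧ dx_i and dx_i ∧ dx_i = 0. For each pair (i, j) with i < j, the coefficient of dx_i ∧ dx_j in alpha ∧ beta is (alpha_i * beta_j - alpha_j * beta_i). Collecting: alpha ∧ beta = (-3*x*y) dx ∧ dy + (-3*x*y + 2*z^2) dy ∧ dz + (x*z) dx ∧ dz.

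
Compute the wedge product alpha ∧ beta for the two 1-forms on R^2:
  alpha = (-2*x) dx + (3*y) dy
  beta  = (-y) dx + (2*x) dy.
alpha ∧ beta = (-4*x^2 + 3*y^2) dx ∧ dy

Distribute the wedge, using dx_i ∧ dx_j = -dx_j ∧ dx_i and dx_i ∧ dx_i = 0. For each pair (i, j) with i < j, the coefficient of dx_i ∧ dx_j in alpha ∧ beta is (alpha_i * beta_j - alpha_j * beta_i). Collecting: alpha ∧ beta = (-4*x^2 + 3*y^2) dx ∧ dy.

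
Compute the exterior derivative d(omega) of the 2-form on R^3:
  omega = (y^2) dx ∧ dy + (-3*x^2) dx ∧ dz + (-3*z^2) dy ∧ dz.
d(omega) = 0

For a 2-form omega = sum_{i<j} g_{ij} dx_i ∧ dx_j, the exterior derivative is
  d(omega) = sum_{i<j} d(g_{ij}) ∧ dx_i ∧ dx_j = sum_{i<j, k} (∂g_{ij}/∂x_k) dx_k ∧ dx_i ∧ dx_j.
Expand each term, using dx_k ∧ dx_i ∧ dx_j = sgn(permutation) dx_{(a)} ∧ dx_{(b)} ∧ dx_{(c)} with (a < b < c) sorted:

Collecting like 3-forms: d(omega) = 0.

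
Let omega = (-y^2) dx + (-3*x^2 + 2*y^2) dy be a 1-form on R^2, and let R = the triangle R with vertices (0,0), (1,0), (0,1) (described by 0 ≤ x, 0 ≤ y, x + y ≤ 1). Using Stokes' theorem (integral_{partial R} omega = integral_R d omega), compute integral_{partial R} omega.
integral_(partial R) omega = -2/3

Stokes: integral_partial_R omega = integral_R d omega with d omega = (∂Q/∂x - ∂P/∂y) dx ∧ dy.
  ∂Q/∂x = -6*x
  ∂P/∂y = -2*y
  integrand = ∂Q/∂x - ∂P/∂y = -6*x + 2*y.
Integrating over R: integral_0^1 integral_0^{1-x} (-6*x + 2*y) dy dx = -2/3.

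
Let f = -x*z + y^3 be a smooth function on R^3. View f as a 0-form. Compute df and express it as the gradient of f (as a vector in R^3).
df = (-z) dx + (3*y^2) dy + (-x) dz; grad f = (-z, 3*y^2, -x)

For a 0-form f, d f = (∂f/∂x) dx + (∂f/∂y) dy + (∂f/∂z) dz. The components of the vector representation are exactly the entries of grad f in Cartesian coordinates:
  ∂f/∂x = -z
  ∂f/∂y = 3*y^2
  ∂f/∂z = -x.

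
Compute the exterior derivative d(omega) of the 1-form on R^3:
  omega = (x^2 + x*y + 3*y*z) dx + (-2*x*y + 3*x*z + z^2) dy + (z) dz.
d(omega) = (-x - 2*y) dx ∧ dy + (-3*y) dx ∧ dz + (-3*x - 2*z) dy ∧ dz

For a 1-form omega = sum_i f_i dx_i, the exterior derivative is
  d(omega) = sum_{i < j} (∂f_j/∂x_i - ∂f_i/∂x_j) dx_i ∧ dx_j.
  coefficient of dx ∧ dy: ∂f_2/∂x - ∂f_1/∂y = ∂(-2*x*y + 3*x*z + z^2)/∂x - ∂(x^2 + x*y + 3*y*z)/∂y = -x - 2*y
  coefficient of dx ∧ dz: ∂f_3/∂x - ∂f_1/∂z = ∂(z)/∂x - ∂(x^2 + x*y + 3*y*z)/∂z = -3*y
  coefficient of dy ∧ dz: ∂f_3/∂y - ∂f_2/∂z = ∂(z)/∂y - ∂(-2*x*y + 3*x*z + z^2)/∂z = -3*x - 2*z
Assembling: d(omega) = (-x - 2*y) dx ∧ dy + (-3*y) dx ∧ dz + (-3*x - 2*z) dy ∧ dz.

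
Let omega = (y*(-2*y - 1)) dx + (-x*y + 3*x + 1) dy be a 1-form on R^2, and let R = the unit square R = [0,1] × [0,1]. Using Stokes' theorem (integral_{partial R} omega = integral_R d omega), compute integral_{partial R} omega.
integral_(partial R) omega = 11/2

Stokes: integral_partial_R omega = integral_R d omega with d omega = (∂Q/∂x - ∂P/∂y) dx ∧ dy.
  ∂Q/∂x = 3 - y
  ∂P/∂y = -4*y - 1
  integrand = ∂Q/∂x - ∂P/∂y = 3*y + 4.
Integrating over R: integral_0^1 integral_0^1 (3*y + 4) dx dy = 11/2.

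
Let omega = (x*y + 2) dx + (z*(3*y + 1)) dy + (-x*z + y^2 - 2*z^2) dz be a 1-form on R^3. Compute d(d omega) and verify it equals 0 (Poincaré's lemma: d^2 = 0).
d(d omega) = 0

Step 1: d omega = sum_{i<j} (∂f_j/∂x_i - ∂f_i/∂x_j) dx_i ∧ dx_j:
  coeff of dx ∧ dy: -x
  coeff of dx ∧ dz: -z
  coeff of dy ∧ dz: -y - 1
Step 2: Apply d again to each 2-form coefficient. The only possible 3-form in R^3 is dx ∧ dy ∧ dz, with coefficient
  ∂(coeff of dy∧dz)/∂x - ∂(coeff of dx∧dz)/∂y + ∂(coeff of dx∧dy)/∂z
  = ∂/∂x (-y - 1) - ∂/∂y (-z) + ∂/∂z (-x).
Each of these terms simplifies to sums of mixed partials that cancel in pairs. The result is 0 (by equality of mixed partials for smooth functions — Schwarz / Clairaut).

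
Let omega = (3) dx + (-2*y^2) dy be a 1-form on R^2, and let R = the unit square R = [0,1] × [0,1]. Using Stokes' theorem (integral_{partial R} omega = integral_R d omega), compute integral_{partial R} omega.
integral_(partial R) omega = 0

Stokes: integral_partial_R omega = integral_R d omega with d omega = (∂Q/∂x - ∂P/∂y) dx ∧ dy.
  ∂Q/∂x = 0
  ∂P/∂y = 0
  integrand = ∂Q/∂x - ∂P/∂y = 0.
Integrating over R: integral_0^1 integral_0^1 (0) dx dy = 0.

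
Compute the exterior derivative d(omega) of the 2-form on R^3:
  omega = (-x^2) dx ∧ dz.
d(omega) = 0

For a 2-form omega = sum_{i<j} g_{ij} dx_i ∧ dx_j, the exterior derivative is
  d(omega) = sum_{i<j} d(g_{ij}) ∧ dx_i ∧ dx_j = sum_{i<j, k} (∂g_{ij}/∂x_k) dx_k ∧ dx_i ∧ dx_j.
Expand each term, using dx_k ∧ dx_i ∧ dx_j = sgn(permutation) dx_{(a)} ∧ dx_{(b)} ∧ dx_{(c)} with (a < b < c) sorted:

Collecting like 3-forms: d(omega) = 0.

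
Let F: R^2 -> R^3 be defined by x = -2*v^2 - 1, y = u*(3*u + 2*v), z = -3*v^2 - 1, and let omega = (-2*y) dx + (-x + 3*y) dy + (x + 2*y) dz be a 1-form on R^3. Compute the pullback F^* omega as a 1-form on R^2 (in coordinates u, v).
F^* omega = (54*u^3 + 54*u^2*v + 24*u*v^2 + 6*u + 4*v^3 + 2*v) du + (18*u^3 - 4*u*v^2 + 2*u + 12*v^3 + 6*v) dv

Using F^*(f dg) = (f ∘ F) d(g ∘ F), substitute each coordinate x_i by F_i(u, v) in f_i, and replace dx_i by d F_i = (∂F_i/∂u) du + (∂F_i/∂v) dv.
  For the x component: f_1(F) = 2*u*(-3*u - 2*v); d F_1 = (0) du + (-4*v) dv
  For the y component: f_2(F) = 9*u^2 + 6*u*v + 2*v^2 + 1; d F_2 = (6*u + 2*v) du + (2*u) dv
  For the z component: f_3(F) = 6*u^2 + 4*u*v - 2*v^2 - 1; d F_3 = (0) du + (-6*v) dv
Combining and collecting du, dv coefficients:
  coeff of du: 54*u^3 + 54*u^2*v + 24*u*v^2 + 6*u + 4*v^3 + 2*v
  coeff of dv: 18*u^3 - 4*u*v^2 + 2*u + 12*v^3 + 6*v
F^* omega = (54*u^3 + 54*u^2*v + 24*u*v^2 + 6*u + 4*v^3 + 2*v) du + (18*u^3 - 4*u*v^2 + 2*u + 12*v^3 + 6*v) dv.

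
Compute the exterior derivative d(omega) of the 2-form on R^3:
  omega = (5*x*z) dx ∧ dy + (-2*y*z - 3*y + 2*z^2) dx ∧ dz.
d(omega) = (5*x + 2*z + 3) dx ∧ dy ∧ dz

For a 2-form omega = sum_{i<j} g_{ij} dx_i ∧ dx_j, the exterior derivative is
  d(omega) = sum_{i<j} d(g_{ij}) ∧ dx_i ∧ dx_j = sum_{i<j, k} (∂g_{ij}/∂x_k) dx_k ∧ dx_i ∧ dx_j.
Expand each term, using dx_k ∧ dx_i ∧ dx_j = sgn(permutation) dx_{(a)} ∧ dx_{(b)} ∧ dx_{(c)} with (a < b < c) sorted:
  d(5*x*z) includes (∂/∂z)(5*x*z) dz = (5*x) dz, which multiplied by dx ∧ dy gives (5*x) dx ∧ dy ∧ dz
  d(-2*y*z - 3*y + 2*z^2) includes (∂/∂y)(-2*y*z - 3*y + 2*z^2) dy = (-2*z - 3) dy, which multiplied by dx ∧ dz gives (2*z + 3) dx ∧ dy ∧ dz
Collecting like 3-forms: d(omega) = (5*x + 2*z + 3) dx ∧ dy ∧ dz.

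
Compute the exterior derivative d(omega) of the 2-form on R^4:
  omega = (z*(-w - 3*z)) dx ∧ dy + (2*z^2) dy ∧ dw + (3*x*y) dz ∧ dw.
d(omega) = (-w - 6*z) dx ∧ dy ∧ dz + (-z) dx ∧ dy ∧ dw + (3*x - 4*z) dy ∧ dz ∧ dw + (3*y) dx ∧ dz ∧ dw

For a 2-form omega = sum_{i<j} g_{ij} dx_i ∧ dx_j, the exterior derivative is
  d(omega) = sum_{i<j} d(g_{ij}) ∧ dx_i ∧ dx_j = sum_{i<j, k} (∂g_{ij}/∂x_k) dx_k ∧ dx_i ∧ dx_j.
Expand each term, using dx_k ∧ dx_i ∧ dx_j = sgn(permutation) dx_{(a)} ∧ dx_{(b)} ∧ dx_{(c)} with (a < b < c) sorted:
  d(z*(-w - 3*z)) includes (∂/∂z)(z*(-w - 3*z)) dz = (-w - 6*z) dz, which multiplied by dx ∧ dy gives (-w - 6*z) dx ∧ dy ∧ dz
  d(z*(-w - 3*z)) includes (∂/∂w)(z*(-w - 3*z)) dw = (-z) dw, which multiplied by dx ∧ dy gives (-z) dx ∧ dy ∧ dw
  d(2*z^2) includes (∂/∂z)(2*z^2) dz = (4*z) dz, which multiplied by dy ∧ dw gives (-4*z) dy ∧ dz ∧ dw
  d(3*x*y) includes (∂/∂x)(3*x*y) dx = (3*y) dx, which multiplied by dz ∧ dw gives (3*y) dx ∧ dz ∧ dw
  d(3*x*y) includes (∂/∂y)(3*x*y) dy = (3*x) dy, which multiplied by dz ∧ dw gives (3*x) dy ∧ dz ∧ dw
Collecting like 3-forms: d(omega) = (-w - 6*z) dx ∧ dy ∧ dz + (-z) dx ∧ dy ∧ dw + (3*x - 4*z) dy ∧ dz ∧ dw + (3*y) dx ∧ dz ∧ dw.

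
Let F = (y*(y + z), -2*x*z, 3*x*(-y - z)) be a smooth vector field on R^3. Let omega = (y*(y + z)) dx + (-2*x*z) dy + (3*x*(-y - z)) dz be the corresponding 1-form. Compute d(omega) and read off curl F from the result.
d(omega) = (-x) dy ∧ dz + (4*y + 3*z) dz ∧ dx + (-2*y - 3*z) dx ∧ dy; curl F = (-x, 4*y + 3*z, -2*y - 3*z)

d omega = sum_{i<j} (∂f_j/∂x_i - ∂f_i/∂x_j) dx_i ∧ dx_j. Under the identification (dy ∧ dz, dz ∧ dx, dx ∧ dy) ↔ (e_x, e_y, e_z), the coefficients are exactly the components of curl F. Compute:
  ∂R/∂y - ∂Q/∂z = (-3*x) - (-2*x) = -x
  ∂P/∂z - ∂R/∂x = (y) - (-3*y - 3*z) = 4*y + 3*z
  ∂Q/∂x - ∂P/∂y = (-2*z) - (2*y + z) = -2*y - 3*z.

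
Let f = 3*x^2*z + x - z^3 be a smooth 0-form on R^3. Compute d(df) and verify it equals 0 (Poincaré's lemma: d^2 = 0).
d(df) = 0

Step 1: df = sum_i (∂f/∂x_i) dx_i = (6*x*z + 1) dx + (0) dy + (3*x^2 - 3*z^2) dz.
Step 2: Apply d again. Using the 1-form formula, the coefficient of dx ∧ dy in d(df) is ∂^2 f/∂x ∂y - ∂^2 f/∂y ∂x = (0) - (0) = 0 (equality of mixed partials for smooth f).
Similarly for dx ∧ dz and dy ∧ dz — all coefficients vanish. So d(df) = 0.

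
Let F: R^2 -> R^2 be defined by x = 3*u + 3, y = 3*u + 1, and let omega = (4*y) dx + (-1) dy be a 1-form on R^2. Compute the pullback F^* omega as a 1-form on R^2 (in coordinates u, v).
F^* omega = (36*u + 9) du

Using F^*(f dg) = (f ∘ F) d(g ∘ F), substitute each coordinate x_i by F_i(u, v) in f_i, and replace dx_i by d F_i = (∂F_i/∂u) du + (∂F_i/∂v) dv.
  For the x component: f_1(F) = 12*u + 4; d F_1 = (3) du + (0) dv
  For the y component: f_2(F) = -1; d F_2 = (3) du + (0) dv
Combining and collecting du, dv coefficients:
  coeff of du: 36*u + 9
  coeff of dv: 0
F^* omega = (36*u + 9) du.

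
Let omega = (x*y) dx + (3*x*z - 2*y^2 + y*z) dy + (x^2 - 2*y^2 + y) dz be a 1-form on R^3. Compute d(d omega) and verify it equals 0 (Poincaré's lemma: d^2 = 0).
d(d omega) = 0

Step 1: d omega = sum_{i<j} (∂f_j/∂x_i - ∂f_i/∂x_j) dx_i ∧ dx_j:
  coeff of dx ∧ dy: -x + 3*z
  coeff of dx ∧ dz: 2*x
  coeff of dy ∧ dz: -3*x - 5*y + 1
Step 2: Apply d again to each 2-form coefficient. The only possible 3-form in R^3 is dx ∧ dy ∧ dz, with coefficient
  ∂(coeff of dy∧dz)/∂x - ∂(coeff of dx∧dz)/∂y + ∂(coeff of dx∧dy)/∂z
  = ∂/∂x (-3*x - 5*y + 1) - ∂/∂y (2*x) + ∂/∂z (-x + 3*z).
Each of these terms simplifies to sums of mixed partials that cancel in pairs. The result is 0 (by equality of mixed partials for smooth functions — Schwarz / Clairaut).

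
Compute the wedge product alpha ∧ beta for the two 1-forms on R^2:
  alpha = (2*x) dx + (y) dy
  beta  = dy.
alpha ∧ beta = (2*x) dx ∧ dy

Distribute the wedge, using dx_i ∧ dx_j = -dx_j ∧ dx_i and dx_i ∧ dx_i = 0. For each pair (i, j) with i < j, the coefficient of dx_i ∧ dx_j in alpha ∧ beta is (alpha_i * beta_j - alpha_j * beta_i). Collecting: alpha ∧ beta = (2*x) dx ∧ dy.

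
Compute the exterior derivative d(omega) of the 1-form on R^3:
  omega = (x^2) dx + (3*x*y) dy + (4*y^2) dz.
d(omega) = (3*y) dx ∧ dy + (8*y) dy ∧ dz

For a 1-form omega = sum_i f_i dx_i, the exterior derivative is
  d(omega) = sum_{i < j} (∂f_j/∂x_i - ∂f_i/∂x_j) dx_i ∧ dx_j.
  coefficient of dx ∧ dy: ∂f_2/∂x - ∂f_1/∂y = ∂(3*x*y)/∂x - ∂(x^2)/∂y = 3*y
  coefficient of dy ∧ dz: ∂f_3/∂y - ∂f_2/∂z = ∂(4*y^2)/∂y - ∂(3*x*y)/∂z = 8*y
Assembling: d(omega) = (3*y) dx ∧ dy + (8*y) dy ∧ dz.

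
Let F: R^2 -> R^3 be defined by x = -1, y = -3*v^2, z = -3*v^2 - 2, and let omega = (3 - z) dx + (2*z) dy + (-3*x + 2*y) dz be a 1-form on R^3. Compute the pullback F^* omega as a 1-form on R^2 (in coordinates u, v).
F^* omega = (72*v^3 + 6*v) dv

Using F^*(f dg) = (f ∘ F) d(g ∘ F), substitute each coordinate x_i by F_i(u, v) in f_i, and replace dx_i by d F_i = (∂F_i/∂u) du + (∂F_i/∂v) dv.
  For the x component: f_1(F) = 3*v^2 + 5; d F_1 = (0) du + (0) dv
  For the y component: f_2(F) = -6*v^2 - 4; d F_2 = (0) du + (-6*v) dv
  For the z component: f_3(F) = 3 - 6*v^2; d F_3 = (0) du + (-6*v) dv
Combining and collecting du, dv coefficients:
  coeff of du: 0
  coeff of dv: 72*v^3 + 6*v
F^* omega = (72*v^3 + 6*v) dv.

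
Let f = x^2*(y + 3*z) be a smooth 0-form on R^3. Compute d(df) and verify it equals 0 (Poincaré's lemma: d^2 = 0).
d(df) = 0

Step 1: df = sum_i (∂f/∂x_i) dx_i = (2*x*(y + 3*z)) dx + (x^2) dy + (3*x^2) dz.
Step 2: Apply d again. Using the 1-form formula, the coefficient of dx ∧ dy in d(df) is ∂^2 f/∂x ∂y - ∂^2 f/∂y ∂x = (2*x) - (2*x) = 0 (equality of mixed partials for smooth f).
Similarly for dx ∧ dz and dy ∧ dz — all coefficients vanish. So d(df) = 0.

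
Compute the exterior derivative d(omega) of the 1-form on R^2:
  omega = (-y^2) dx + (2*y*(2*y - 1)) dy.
d(omega) = (2*y) dx ∧ dy

For a 1-form omega = sum_i f_i dx_i, the exterior derivative is
  d(omega) = sum_{i < j} (∂f_j/∂x_i - ∂f_i/∂x_j) dx_i ∧ dx_j.
  coefficient of dx ∧ dy: ∂f_2/∂x - ∂f_1/∂y = ∂(2*y*(2*y - 1))/∂x - ∂(-y^2)/∂y = 2*y
Assembling: d(omega) = (2*y) dx ∧ dy.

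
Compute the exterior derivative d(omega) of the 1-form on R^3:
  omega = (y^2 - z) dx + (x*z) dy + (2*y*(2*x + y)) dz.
d(omega) = (-2*y + z) dx ∧ dy + (4*y + 1) dx ∧ dz + (3*x + 4*y) dy ∧ dz

For a 1-form omega = sum_i f_i dx_i, the exterior derivative is
  d(omega) = sum_{i < j} (∂f_j/∂x_i - ∂f_i/∂x_j) dx_i ∧ dx_j.
  coefficient of dx ∧ dy: ∂f_2/∂x - ∂f_1/∂y = ∂(x*z)/∂x - ∂(y^2 - z)/∂y = -2*y + z
  coefficient of dx ∧ dz: ∂f_3/∂x - ∂f_1/∂z = ∂(2*y*(2*x + y))/∂x - ∂(y^2 - z)/∂z = 4*y + 1
  coefficient of dy ∧ dz: ∂f_3/∂y - ∂f_2/∂z = ∂(2*y*(2*x + y))/∂y - ∂(x*z)/∂z = 3*x + 4*y
Assembling: d(omega) = (-2*y + z) dx ∧ dy + (4*y + 1) dx ∧ dz + (3*x + 4*y) dy ∧ dz.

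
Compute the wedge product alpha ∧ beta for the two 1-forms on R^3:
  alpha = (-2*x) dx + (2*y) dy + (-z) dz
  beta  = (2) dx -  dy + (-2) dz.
alpha ∧ beta = (2*x - 4*y) dx ∧ dy + (4*x + 2*z) dx ∧ dz + (-4*y - z) dy ∧ dz

Distribute the wedge, using dx_i ∧ dx_j = -dx_j ∧ dx_i and dx_i ∧ dx_i = 0. For each pair (i, j) with i < j, the coefficient of dx_i ∧ dx_j in alpha ∧ beta is (alpha_i * beta_j - alpha_j * beta_i). Collecting: alpha ∧ beta = (2*x - 4*y) dx ∧ dy + (4*x + 2*z) dx ∧ dz + (-4*y - z) dy ∧ dz.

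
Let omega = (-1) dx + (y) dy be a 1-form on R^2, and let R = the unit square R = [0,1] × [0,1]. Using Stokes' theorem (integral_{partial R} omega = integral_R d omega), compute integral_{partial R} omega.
integral_(partial R) omega = 0

Stokes: integral_partial_R omega = integral_R d omega with d omega = (∂Q/∂x - ∂P/∂y) dx ∧ dy.
  ∂Q/∂x = 0
  ∂P/∂y = 0
  integrand = ∂Q/∂x - ∂P/∂y = 0.
Integrating over R: integral_0^1 integral_0^1 (0) dx dy = 0.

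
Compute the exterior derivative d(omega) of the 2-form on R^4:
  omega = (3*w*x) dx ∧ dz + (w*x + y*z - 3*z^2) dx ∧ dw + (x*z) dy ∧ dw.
d(omega) = (3*x - y + 6*z) dx ∧ dz ∧ dw + (-x) dy ∧ dz ∧ dw

For a 2-form omega = sum_{i<j} g_{ij} dx_i ∧ dx_j, the exterior derivative is
  d(omega) = sum_{i<j} d(g_{ij}) ∧ dx_i ∧ dx_j = sum_{i<j, k} (∂g_{ij}/∂x_k) dx_k ∧ dx_i ∧ dx_j.
Expand each term, using dx_k ∧ dx_i ∧ dx_j = sgn(permutation) dx_{(a)} ∧ dx_{(b)} ∧ dx_{(c)} with (a < b < c) sorted:
  d(3*w*x) includes (∂/∂w)(3*w*x) dw = (3*x) dw, which multiplied by dx ∧ dz gives (3*x) dx ∧ dz ∧ dw
  d(w*x + y*z - 3*z^2) includes (∂/∂y)(w*x + y*z - 3*z^2) dy = (z) dy, which multiplied by dx ∧ dw gives (-z) dx ∧ dy ∧ dw
  d(w*x + y*z - 3*z^2) includes (∂/∂z)(w*x + y*z - 3*z^2) dz = (y - 6*z) dz, which multiplied by dx ∧ dw gives (-y + 6*z) dx ∧ dz ∧ dw
  d(x*z) includes (∂/∂x)(x*z) dx = (z) dx, which multiplied by dy ∧ dw gives (z) dx ∧ dy ∧ dw
  d(x*z) includes (∂/∂z)(x*z) dz = (x) dz, which multiplied by dy ∧ dw gives (-x) dy ∧ dz ∧ dw
Collecting like 3-forms: d(omega) = (3*x - y + 6*z) dx ∧ dz ∧ dw + (-x) dy ∧ dz ∧ dw.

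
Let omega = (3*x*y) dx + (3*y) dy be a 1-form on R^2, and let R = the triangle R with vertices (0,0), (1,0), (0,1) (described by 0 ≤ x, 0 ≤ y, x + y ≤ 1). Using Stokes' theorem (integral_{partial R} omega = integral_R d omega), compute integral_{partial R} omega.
integral_(partial R) omega = -1/2

Stokes: integral_partial_R omega = integral_R d omega with d omega = (∂Q/∂x - ∂P/∂y) dx ∧ dy.
  ∂Q/∂x = 0
  ∂P/∂y = 3*x
  integrand = ∂Q/∂x - ∂P/∂y = -3*x.
Integrating over R: integral_0^1 integral_0^{1-x} (-3*x) dy dx = -1/2.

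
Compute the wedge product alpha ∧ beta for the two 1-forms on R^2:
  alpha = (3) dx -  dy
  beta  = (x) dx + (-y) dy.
alpha ∧ beta = (x - 3*y) dx ∧ dy

Distribute the wedge, using dx_i ∧ dx_j = -dx_j ∧ dx_i and dx_i ∧ dx_i = 0. For each pair (i, j) with i < j, the coefficient of dx_i ∧ dx_j in alpha ∧ beta is (alpha_i * beta_j - alpha_j * beta_i). Collecting: alpha ∧ beta = (x - 3*y) dx ∧ dy.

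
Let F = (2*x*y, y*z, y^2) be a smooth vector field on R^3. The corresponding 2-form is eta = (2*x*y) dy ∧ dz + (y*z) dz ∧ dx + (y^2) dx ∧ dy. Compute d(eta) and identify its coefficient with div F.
d(eta) = (2*y + z) dx ∧ dy ∧ dz; div F = 2*y + z

For a 2-form in R^3 of the form above, applying d gives a 3-form with coefficient ∂P/∂x + ∂Q/∂y + ∂R/∂z:
  ∂P/∂x = 2*y
  ∂Q/∂y = z
  ∂R/∂z = 0
Sum = 2*y + z, which is exactly div F.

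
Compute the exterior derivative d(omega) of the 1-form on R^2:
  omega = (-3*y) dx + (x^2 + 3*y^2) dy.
d(omega) = (2*x + 3) dx ∧ dy

For a 1-form omega = sum_i f_i dx_i, the exterior derivative is
  d(omega) = sum_{i < j} (∂f_j/∂x_i - ∂f_i/∂x_j) dx_i ∧ dx_j.
  coefficient of dx ∧ dy: ∂f_2/∂x - ∂f_1/∂y = ∂(x^2 + 3*y^2)/∂x - ∂(-3*y)/∂y = 2*x + 3
Assembling: d(omega) = (2*x + 3) dx ∧ dy.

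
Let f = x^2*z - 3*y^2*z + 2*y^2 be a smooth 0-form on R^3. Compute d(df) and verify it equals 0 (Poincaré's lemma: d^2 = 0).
d(df) = 0

Step 1: df = sum_i (∂f/∂x_i) dx_i = (2*x*z) dx + (2*y*(2 - 3*z)) dy + (x^2 - 3*y^2) dz.
Step 2: Apply d again. Using the 1-form formula, the coefficient of dx ∧ dy in d(df) is ∂^2 f/∂x ∂y - ∂^2 f/∂y ∂x = (0) - (0) = 0 (equality of mixed partials for smooth f).
Similarly for dx ∧ dz and dy ∧ dz — all coefficients vanish. So d(df) = 0.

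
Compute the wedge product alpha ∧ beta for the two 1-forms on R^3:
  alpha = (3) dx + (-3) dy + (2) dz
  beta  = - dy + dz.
alpha ∧ beta = (-3) dx ∧ dy + (3) dx ∧ dz + (-1) dy ∧ dz

Distribute the wedge, using dx_i ∧ dx_j = -dx_j ∧ dx_i and dx_i ∧ dx_i = 0. For each pair (i, j) with i < j, the coefficient of dx_i ∧ dx_j in alpha ∧ beta is (alpha_i * beta_j - alpha_j * beta_i). Collecting: alpha ∧ beta = (-3) dx ∧ dy + (3) dx ∧ dz + (-1) dy ∧ dz.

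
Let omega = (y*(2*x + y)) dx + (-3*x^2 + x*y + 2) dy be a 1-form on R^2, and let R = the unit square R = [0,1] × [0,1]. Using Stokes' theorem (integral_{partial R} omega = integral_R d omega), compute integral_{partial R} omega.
integral_(partial R) omega = -9/2

Stokes: integral_partial_R omega = integral_R d omega with d omega = (∂Q/∂x - ∂P/∂y) dx ∧ dy.
  ∂Q/∂x = -6*x + y
  ∂P/∂y = 2*x + 2*y
  integrand = ∂Q/∂x - ∂P/∂y = -8*x - y.
Integrating over R: integral_0^1 integral_0^1 (-8*x - y) dx dy = -9/2.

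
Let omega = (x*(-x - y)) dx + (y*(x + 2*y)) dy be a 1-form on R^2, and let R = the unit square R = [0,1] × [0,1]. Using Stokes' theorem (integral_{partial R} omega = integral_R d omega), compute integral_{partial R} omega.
integral_(partial R) omega = 1

Stokes: integral_partial_R omega = integral_R d omega with d omega = (∂Q/∂x - ∂P/∂y) dx ∧ dy.
  ∂Q/∂x = y
  ∂P/∂y = -x
  integrand = ∂Q/∂x - ∂P/∂y = x + y.
Integrating over R: integral_0^1 integral_0^1 (x + y) dx dy = 1.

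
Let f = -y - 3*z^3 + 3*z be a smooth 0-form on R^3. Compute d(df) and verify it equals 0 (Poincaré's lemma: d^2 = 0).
d(df) = 0

Step 1: df = sum_i (∂f/∂x_i) dx_i = (0) dx + (-1) dy + (3 - 9*z^2) dz.
Step 2: Apply d again. Using the 1-form formula, the coefficient of dx ∧ dy in d(df) is ∂^2 f/∂x ∂y - ∂^2 f/∂y ∂x = (0) - (0) = 0 (equality of mixed partials for smooth f).
Similarly for dx ∧ dz and dy ∧ dz — all coefficients vanish. So d(df) = 0.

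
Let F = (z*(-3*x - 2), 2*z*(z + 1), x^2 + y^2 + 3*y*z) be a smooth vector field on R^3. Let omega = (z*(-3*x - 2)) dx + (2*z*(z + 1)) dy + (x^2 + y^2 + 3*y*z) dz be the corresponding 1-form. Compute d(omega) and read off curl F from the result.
d(omega) = (2*y - z - 2) dy ∧ dz + (-5*x - 2) dz ∧ dx + (0) dx ∧ dy; curl F = (2*y - z - 2, -5*x - 2, 0)

d omega = sum_{i<j} (∂f_j/∂x_i - ∂f_i/∂x_j) dx_i ∧ dx_j. Under the identification (dy ∧ dz, dz ∧ dx, dx ∧ dy) ↔ (e_x, e_y, e_z), the coefficients are exactly the components of curl F. Compute:
  ∂R/∂y - ∂Q/∂z = (2*y + 3*z) - (4*z + 2) = 2*y - z - 2
  ∂P/∂z - ∂R/∂x = (-3*x - 2) - (2*x) = -5*x - 2
  ∂Q/∂x - ∂P/∂y = (0) - (0) = 0.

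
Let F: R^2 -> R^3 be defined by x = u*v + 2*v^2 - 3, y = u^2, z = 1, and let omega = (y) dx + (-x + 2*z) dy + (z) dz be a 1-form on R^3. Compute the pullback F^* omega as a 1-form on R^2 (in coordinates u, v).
F^* omega = (u*(-u*v - 4*v^2 + 10)) du + (u^2*(u + 4*v)) dv

Using F^*(f dg) = (f ∘ F) d(g ∘ F), substitute each coordinate x_i by F_i(u, v) in f_i, and replace dx_i by d F_i = (∂F_i/∂u) du + (∂F_i/∂v) dv.
  For the x component: f_1(F) = u^2; d F_1 = (v) du + (u + 4*v) dv
  For the y component: f_2(F) = -u*v - 2*v^2 + 5; d F_2 = (2*u) du + (0) dv
  For the z component: f_3(F) = 1; d F_3 = (0) du + (0) dv
Combining and collecting du, dv coefficients:
  coeff of du: u*(-u*v - 4*v^2 + 10)
  coeff of dv: u^2*(u + 4*v)
F^* omega = (u*(-u*v - 4*v^2 + 10)) du + (u^2*(u + 4*v)) dv.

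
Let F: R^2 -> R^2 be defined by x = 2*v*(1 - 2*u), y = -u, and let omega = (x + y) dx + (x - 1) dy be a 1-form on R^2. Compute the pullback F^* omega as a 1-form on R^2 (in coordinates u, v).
F^* omega = (16*u*v^2 + 8*u*v - 8*v^2 - 2*v + 1) du + (16*u^2*v + 4*u^2 - 16*u*v - 2*u + 4*v) dv

Using F^*(f dg) = (f ∘ F) d(g ∘ F), substitute each coordinate x_i by F_i(u, v) in f_i, and replace dx_i by d F_i = (∂F_i/∂u) du + (∂F_i/∂v) dv.
  For the x component: f_1(F) = -4*u*v - u + 2*v; d F_1 = (-4*v) du + (2 - 4*u) dv
  For the y component: f_2(F) = -4*u*v + 2*v - 1; d F_2 = (-1) du + (0) dv
Combining and collecting du, dv coefficients:
  coeff of du: 16*u*v^2 + 8*u*v - 8*v^2 - 2*v + 1
  coeff of dv: 16*u^2*v + 4*u^2 - 16*u*v - 2*u + 4*v
F^* omega = (16*u*v^2 + 8*u*v - 8*v^2 - 2*v + 1) du + (16*u^2*v + 4*u^2 - 16*u*v - 2*u + 4*v) dv.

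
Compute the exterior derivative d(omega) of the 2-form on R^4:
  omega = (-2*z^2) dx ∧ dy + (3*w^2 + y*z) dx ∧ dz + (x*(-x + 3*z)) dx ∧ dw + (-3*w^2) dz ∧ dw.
d(omega) = (-5*z) dx ∧ dy ∧ dz + (6*w - 3*x) dx ∧ dz ∧ dw

For a 2-form omega = sum_{i<j} g_{ij} dx_i ∧ dx_j, the exterior derivative is
  d(omega) = sum_{i<j} d(g_{ij}) ∧ dx_i ∧ dx_j = sum_{i<j, k} (∂g_{ij}/∂x_k) dx_k ∧ dx_i ∧ dx_j.
Expand each term, using dx_k ∧ dx_i ∧ dx_j = sgn(permutation) dx_{(a)} ∧ dx_{(b)} ∧ dx_{(c)} with (a < b < c) sorted:
  d(-2*z^2) includes (∂/∂z)(-2*z^2) dz = (-4*z) dz, which multiplied by dx ∧ dy gives (-4*z) dx ∧ dy ∧ dz
  d(3*w^2 + y*z) includes (∂/∂y)(3*w^2 + y*z) dy = (z) dy, which multiplied by dx ∧ dz gives (-z) dx ∧ dy ∧ dz
  d(3*w^2 + y*z) includes (∂/∂w)(3*w^2 + y*z) dw = (6*w) dw, which multiplied by dx ∧ dz gives (6*w) dx ∧ dz ∧ dw
  d(x*(-x + 3*z)) includes (∂/∂z)(x*(-x + 3*z)) dz = (3*x) dz, which multiplied by dx ∧ dw gives (-3*x) dx ∧ dz ∧ dw
Collecting like 3-forms: d(omega) = (-5*z) dx ∧ dy ∧ dz + (6*w - 3*x) dx ∧ dz ∧ dw.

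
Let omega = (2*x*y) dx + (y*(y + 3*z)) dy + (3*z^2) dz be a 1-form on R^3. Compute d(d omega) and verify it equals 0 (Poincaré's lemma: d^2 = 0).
d(d omega) = 0

Step 1: d omega = sum_{i<j} (∂f_j/∂x_i - ∂f_i/∂x_j) dx_i ∧ dx_j:
  coeff of dx ∧ dy: -2*x
  coeff of dx ∧ dz: 0
  coeff of dy ∧ dz: -3*y
Step 2: Apply d again to each 2-form coefficient. The only possible 3-form in R^3 is dx ∧ dy ∧ dz, with coefficient
  ∂(coeff of dy∧dz)/∂x - ∂(coeff of dx∧dz)/∂y + ∂(coeff of dx∧dy)/∂z
  = ∂/∂x (-3*y) - ∂/∂y (0) + ∂/∂z (-2*x).
Each of these terms simplifies to sums of mixed partials that cancel in pairs. The result is 0 (by equality of mixed partials for smooth functions — Schwarz / Clairaut).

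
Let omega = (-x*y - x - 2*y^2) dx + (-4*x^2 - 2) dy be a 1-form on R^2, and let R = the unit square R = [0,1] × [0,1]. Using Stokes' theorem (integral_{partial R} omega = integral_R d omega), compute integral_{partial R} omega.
integral_(partial R) omega = -3/2

Stokes: integral_partial_R omega = integral_R d omega with d omega = (∂Q/∂x - ∂P/∂y) dx ∧ dy.
  ∂Q/∂x = -8*x
  ∂P/∂y = -x - 4*y
  integrand = ∂Q/∂x - ∂P/∂y = -7*x + 4*y.
Integrating over R: integral_0^1 integral_0^1 (-7*x + 4*y) dx dy = -3/2.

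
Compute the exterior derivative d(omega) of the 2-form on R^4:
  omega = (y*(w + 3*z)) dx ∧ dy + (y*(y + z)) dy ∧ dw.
d(omega) = (3*y) dx ∧ dy ∧ dz + (y) dx ∧ dy ∧ dw + (-y) dy ∧ dz ∧ dw

For a 2-form omega = sum_{i<j} g_{ij} dx_i ∧ dx_j, the exterior derivative is
  d(omega) = sum_{i<j} d(g_{ij}) ∧ dx_i ∧ dx_j = sum_{i<j, k} (∂g_{ij}/∂x_k) dx_k ∧ dx_i ∧ dx_j.
Expand each term, using dx_k ∧ dx_i ∧ dx_j = sgn(permutation) dx_{(a)} ∧ dx_{(b)} ∧ dx_{(c)} with (a < b < c) sorted:
  d(y*(w + 3*z)) includes (∂/∂z)(y*(w + 3*z)) dz = (3*y) dz, which multiplied by dx ∧ dy gives (3*y) dx ∧ dy ∧ dz
  d(y*(w + 3*z)) includes (∂/∂w)(y*(w + 3*z)) dw = (y) dw, which multiplied by dx ∧ dy gives (y) dx ∧ dy ∧ dw
  d(y*(y + z)) includes (∂/∂z)(y*(y + z)) dz = (y) dz, which multiplied by dy ∧ dw gives (-y) dy ∧ dz ∧ dw
Collecting like 3-forms: d(omega) = (3*y) dx ∧ dy ∧ dz + (y) dx ∧ dy ∧ dw + (-y) dy ∧ dz ∧ dw.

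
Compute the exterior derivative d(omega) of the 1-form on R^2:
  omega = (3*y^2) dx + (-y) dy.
d(omega) = (-6*y) dx ∧ dy

For a 1-form omega = sum_i f_i dx_i, the exterior derivative is
  d(omega) = sum_{i < j} (∂f_j/∂x_i - ∂f_i/∂x_j) dx_i ∧ dx_j.
  coefficient of dx ∧ dy: ∂f_2/∂x - ∂f_1/∂y = ∂(-y)/∂x - ∂(3*y^2)/∂y = -6*y
Assembling: d(omega) = (-6*y) dx ∧ dy.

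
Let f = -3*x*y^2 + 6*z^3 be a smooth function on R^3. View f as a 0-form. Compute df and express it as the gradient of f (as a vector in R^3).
df = (-3*y^2) dx + (-6*x*y) dy + (18*z^2) dz; grad f = (-3*y^2, -6*x*y, 18*z^2)

For a 0-form f, d f = (∂f/∂x) dx + (∂f/∂y) dy + (∂f/∂z) dz. The components of the vector representation are exactly the entries of grad f in Cartesian coordinates:
  ∂f/∂x = -3*y^2
  ∂f/∂y = -6*x*y
  ∂f/∂z = 18*z^2.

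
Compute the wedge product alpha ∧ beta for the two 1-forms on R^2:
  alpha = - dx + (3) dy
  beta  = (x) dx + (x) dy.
alpha ∧ beta = (-4*x) dx ∧ dy

Distribute the wedge, using dx_i ∧ dx_j = -dx_j ∧ dx_i and dx_i ∧ dx_i = 0. For each pair (i, j) with i < j, the coefficient of dx_i ∧ dx_j in alpha ∧ beta is (alpha_i * beta_j - alpha_j * beta_i). Collecting: alpha ∧ beta = (-4*x) dx ∧ dy.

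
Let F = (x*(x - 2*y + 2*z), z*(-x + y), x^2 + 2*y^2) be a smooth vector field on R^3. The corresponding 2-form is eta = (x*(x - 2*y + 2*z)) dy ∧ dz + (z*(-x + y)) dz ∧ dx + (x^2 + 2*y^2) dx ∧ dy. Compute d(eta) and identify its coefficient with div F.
d(eta) = (2*x - 2*y + 3*z) dx ∧ dy ∧ dz; div F = 2*x - 2*y + 3*z

For a 2-form in R^3 of the form above, applying d gives a 3-form with coefficient ∂P/∂x + ∂Q/∂y + ∂R/∂z:
  ∂P/∂x = 2*x - 2*y + 2*z
  ∂Q/∂y = z
  ∂R/∂z = 0
Sum = 2*x - 2*y + 3*z, which is exactly div F.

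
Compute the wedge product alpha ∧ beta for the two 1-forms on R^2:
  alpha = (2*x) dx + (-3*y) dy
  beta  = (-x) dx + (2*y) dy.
alpha ∧ beta = (x*y) dx ∧ dy

Distribute the wedge, using dx_i ∧ dx_j = -dx_j ∧ dx_i and dx_i ∧ dx_i = 0. For each pair (i, j) with i < j, the coefficient of dx_i ∧ dx_j in alpha ∧ beta is (alpha_i * beta_j - alpha_j * beta_i). Collecting: alpha ∧ beta = (x*y) dx ∧ dy.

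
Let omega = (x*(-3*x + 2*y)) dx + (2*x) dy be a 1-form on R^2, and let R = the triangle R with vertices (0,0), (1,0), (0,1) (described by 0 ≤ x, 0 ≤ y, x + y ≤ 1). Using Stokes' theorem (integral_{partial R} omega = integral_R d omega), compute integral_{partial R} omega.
integral_(partial R) omega = 2/3

Stokes: integral_partial_R omega = integral_R d omega with d omega = (∂Q/∂x - ∂P/∂y) dx ∧ dy.
  ∂Q/∂x = 2
  ∂P/∂y = 2*x
  integrand = ∂Q/∂x - ∂P/∂y = 2 - 2*x.
Integrating over R: integral_0^1 integral_0^{1-x} (2 - 2*x) dy dx = 2/3.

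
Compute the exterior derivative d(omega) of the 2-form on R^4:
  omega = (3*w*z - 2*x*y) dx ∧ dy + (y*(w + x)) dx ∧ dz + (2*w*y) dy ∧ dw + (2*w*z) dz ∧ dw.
d(omega) = (2*w - x) dx ∧ dy ∧ dz + (3*z) dx ∧ dy ∧ dw + (y) dx ∧ dz ∧ dw

For a 2-form omega = sum_{i<j} g_{ij} dx_i ∧ dx_j, the exterior derivative is
  d(omega) = sum_{i<j} d(g_{ij}) ∧ dx_i ∧ dx_j = sum_{i<j, k} (∂g_{ij}/∂x_k) dx_k ∧ dx_i ∧ dx_j.
Expand each term, using dx_k ∧ dx_i ∧ dx_j = sgn(permutation) dx_{(a)} ∧ dx_{(b)} ∧ dx_{(c)} with (a < b < c) sorted:
  d(3*w*z - 2*x*y) includes (∂/∂z)(3*w*z - 2*x*y) dz = (3*w) dz, which multiplied by dx ∧ dy gives (3*w) dx ∧ dy ∧ dz
  d(3*w*z - 2*x*y) includes (∂/∂w)(3*w*z - 2*x*y) dw = (3*z) dw, which multiplied by dx ∧ dy gives (3*z) dx ∧ dy ∧ dw
  d(y*(w + x)) includes (∂/∂y)(y*(w + x)) dy = (w + x) dy, which multiplied by dx ∧ dz gives (-w - x) dx ∧ dy ∧ dz
  d(y*(w + x)) includes (∂/∂w)(y*(w + x)) dw = (y) dw, which multiplied by dx ∧ dz gives (y) dx ∧ dz ∧ dw
Collecting like 3-forms: d(omega) = (2*w - x) dx ∧ dy ∧ dz + (3*z) dx ∧ dy ∧ dw + (y) dx ∧ dz ∧ dw.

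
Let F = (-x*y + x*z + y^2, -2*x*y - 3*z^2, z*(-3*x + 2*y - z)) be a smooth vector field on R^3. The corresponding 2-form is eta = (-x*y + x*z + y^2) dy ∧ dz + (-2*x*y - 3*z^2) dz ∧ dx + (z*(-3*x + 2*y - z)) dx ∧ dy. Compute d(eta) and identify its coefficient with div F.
d(eta) = (-5*x + y - z) dx ∧ dy ∧ dz; div F = -5*x + y - z

For a 2-form in R^3 of the form above, applying d gives a 3-form with coefficient ∂P/∂x + ∂Q/∂y + ∂R/∂z:
  ∂P/∂x = -y + z
  ∂Q/∂y = -2*x
  ∂R/∂z = -3*x + 2*y - 2*z
Sum = -5*x + y - z, which is exactly div F.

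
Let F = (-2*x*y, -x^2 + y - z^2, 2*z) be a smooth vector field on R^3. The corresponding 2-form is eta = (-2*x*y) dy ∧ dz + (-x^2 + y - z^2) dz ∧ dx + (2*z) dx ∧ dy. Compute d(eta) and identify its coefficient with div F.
d(eta) = (3 - 2*y) dx ∧ dy ∧ dz; div F = 3 - 2*y

For a 2-form in R^3 of the form above, applying d gives a 3-form with coefficient ∂P/∂x + ∂Q/∂y + ∂R/∂z:
  ∂P/∂x = -2*y
  ∂Q/∂y = 1
  ∂R/∂z = 2
Sum = 3 - 2*y, which is exactly div F.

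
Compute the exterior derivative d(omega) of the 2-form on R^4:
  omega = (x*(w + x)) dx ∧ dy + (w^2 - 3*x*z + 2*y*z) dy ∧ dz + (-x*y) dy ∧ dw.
d(omega) = (x - y) dx ∧ dy ∧ dw + (-3*z) dx ∧ dy ∧ dz + (2*w) dy ∧ dz ∧ dw

For a 2-form omega = sum_{i<j} g_{ij} dx_i ∧ dx_j, the exterior derivative is
  d(omega) = sum_{i<j} d(g_{ij}) ∧ dx_i ∧ dx_j = sum_{i<j, k} (∂g_{ij}/∂x_k) dx_k ∧ dx_i ∧ dx_j.
Expand each term, using dx_k ∧ dx_i ∧ dx_j = sgn(permutation) dx_{(a)} ∧ dx_{(b)} ∧ dx_{(c)} with (a < b < c) sorted:
  d(x*(w + x)) includes (∂/∂w)(x*(w + x)) dw = (x) dw, which multiplied by dx ∧ dy gives (x) dx ∧ dy ∧ dw
  d(w^2 - 3*x*z + 2*y*z) includes (∂/∂x)(w^2 - 3*x*z + 2*y*z) dx = (-3*z) dx, which multiplied by dy ∧ dz gives (-3*z) dx ∧ dy ∧ dz
  d(w^2 - 3*x*z + 2*y*z) includes (∂/∂w)(w^2 - 3*x*z + 2*y*z) dw = (2*w) dw, which multiplied by dy ∧ dz gives (2*w) dy ∧ dz ∧ dw
  d(-x*y) includes (∂/∂x)(-x*y) dx = (-y) dx, which multiplied by dy ∧ dw gives (-y) dx ∧ dy ∧ dw
Collecting like 3-forms: d(omega) = (x - y) dx ∧ dy ∧ dw + (-3*z) dx ∧ dy ∧ dz + (2*w) dy ∧ dz ∧ dw.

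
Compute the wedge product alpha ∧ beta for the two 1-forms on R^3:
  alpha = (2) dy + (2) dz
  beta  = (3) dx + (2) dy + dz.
alpha ∧ beta = (-6) dx ∧ dy + (-2) dy ∧ dz + (-6) dx ∧ dz

Distribute the wedge, using dx_i ∧ dx_j = -dx_j ∧ dx_i and dx_i ∧ dx_i = 0. For each pair (i, j) with i < j, the coefficient of dx_i ∧ dx_j in alpha ∧ beta is (alpha_i * beta_j - alpha_j * beta_i). Collecting: alpha ∧ beta = (-6) dx ∧ dy + (-2) dy ∧ dz + (-6) dx ∧ dz.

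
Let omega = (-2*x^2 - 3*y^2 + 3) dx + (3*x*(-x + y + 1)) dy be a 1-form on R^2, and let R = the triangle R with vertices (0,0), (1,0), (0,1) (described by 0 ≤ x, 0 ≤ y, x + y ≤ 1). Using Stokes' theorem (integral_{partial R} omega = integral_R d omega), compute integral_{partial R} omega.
integral_(partial R) omega = 2

Stokes: integral_partial_R omega = integral_R d omega with d omega = (∂Q/∂x - ∂P/∂y) dx ∧ dy.
  ∂Q/∂x = -6*x + 3*y + 3
  ∂P/∂y = -6*y
  integrand = ∂Q/∂x - ∂P/∂y = -6*x + 9*y + 3.
Integrating over R: integral_0^1 integral_0^{1-x} (-6*x + 9*y + 3) dy dx = 2.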